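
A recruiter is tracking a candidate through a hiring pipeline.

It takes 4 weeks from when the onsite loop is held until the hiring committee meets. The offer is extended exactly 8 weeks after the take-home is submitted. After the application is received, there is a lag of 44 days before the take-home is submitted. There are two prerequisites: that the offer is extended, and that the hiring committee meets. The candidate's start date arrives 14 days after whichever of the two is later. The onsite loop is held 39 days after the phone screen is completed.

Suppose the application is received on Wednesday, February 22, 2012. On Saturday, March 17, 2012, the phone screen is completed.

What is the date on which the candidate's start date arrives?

The application is received: Feb 22, 2012.
The take-home is submitted: Feb 22, 2012 + 44 days = Apr 6, 2012.
The offer is extended: Apr 6, 2012 + 8 weeks = Jun 1, 2012.
The phone screen is completed: Mar 17, 2012.
The onsite loop is held: Mar 17, 2012 + 39 days = Apr 25, 2012.
The hiring committee meets: Apr 25, 2012 + 4 weeks = May 23, 2012.
Both prerequisites met — the offer is extended (Jun 1, 2012), the hiring committee meets (May 23, 2012); the later is Jun 1, 2012.
The candidate's start date arrives: Jun 1, 2012 + 14 days = Jun 15, 2012.

Friday, June 15, 2012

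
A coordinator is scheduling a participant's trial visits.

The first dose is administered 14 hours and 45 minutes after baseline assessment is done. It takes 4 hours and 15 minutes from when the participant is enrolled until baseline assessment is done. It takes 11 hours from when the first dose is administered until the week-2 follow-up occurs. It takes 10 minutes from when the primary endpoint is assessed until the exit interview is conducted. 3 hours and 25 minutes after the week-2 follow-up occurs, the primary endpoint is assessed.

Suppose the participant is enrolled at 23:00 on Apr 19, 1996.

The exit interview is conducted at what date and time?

08:35 on Apr 21, 1996

The participant is enrolled: 23:00 Apr 19, 1996.
Baseline assessment is done: 23:00 Apr 19, 1996 + 4h15m = 03:15 Apr 20, 1996.
The first dose is administered: 03:15 Apr 20, 1996 + 14h45m = 18:00 Apr 20, 1996.
The week-2 follow-up occurs: 18:00 Apr 20, 1996 + 11h = 05:00 Apr 21, 1996.
The primary endpoint is assessed: 05:00 Apr 21, 1996 + 3h25m = 08:25 Apr 21, 1996.
The exit interview is conducted: 08:25 Apr 21, 1996 + 10m = 08:35 Apr 21, 1996.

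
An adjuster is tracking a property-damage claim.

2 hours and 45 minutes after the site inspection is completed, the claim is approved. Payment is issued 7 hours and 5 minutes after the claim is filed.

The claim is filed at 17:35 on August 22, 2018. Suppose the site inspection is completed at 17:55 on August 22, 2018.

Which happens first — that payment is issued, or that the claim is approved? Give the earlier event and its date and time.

The claim is filed: 17:35 Aug 22, 2018.
Payment is issued: 17:35 Aug 22, 2018 + 7h05m = 00:40 Aug 23, 2018.
The site inspection is completed: 17:55 Aug 22, 2018.
The claim is approved: 17:55 Aug 22, 2018 + 2h45m = 20:40 Aug 22, 2018.
Comparing: payment is issued at 00:40 Aug 23, 2018 vs the claim is approved at 20:40 Aug 22, 2018. Earlier: the claim is approved.

The claim is approved — 20:40 on August 22, 2018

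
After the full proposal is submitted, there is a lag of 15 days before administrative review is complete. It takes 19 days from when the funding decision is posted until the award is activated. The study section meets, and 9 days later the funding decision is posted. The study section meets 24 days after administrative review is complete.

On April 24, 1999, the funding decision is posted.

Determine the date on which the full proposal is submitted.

The funding decision is posted: Apr 24, 1999.
The study section meets: Apr 24, 1999 − 9 days = Apr 15, 1999.
Administrative review is complete: Apr 15, 1999 − 24 days = Mar 22, 1999.
The full proposal is submitted: Mar 22, 1999 − 15 days = Mar 7, 1999.

March 7, 1999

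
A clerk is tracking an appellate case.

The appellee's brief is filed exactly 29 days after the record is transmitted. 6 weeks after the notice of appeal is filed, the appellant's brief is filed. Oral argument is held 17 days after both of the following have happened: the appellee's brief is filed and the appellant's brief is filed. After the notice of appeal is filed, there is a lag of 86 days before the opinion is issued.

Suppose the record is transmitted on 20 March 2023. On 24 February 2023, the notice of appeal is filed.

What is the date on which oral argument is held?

5 May 2023

The record is transmitted: Mar 20, 2023.
The appellee's brief is filed: Mar 20, 2023 + 29 days = Apr 18, 2023.
The notice of appeal is filed: Feb 24, 2023.
The appellant's brief is filed: Feb 24, 2023 + 6 weeks = Apr 7, 2023.
Both prerequisites met — the appellee's brief is filed (Apr 18, 2023), the appellant's brief is filed (Apr 7, 2023); the later is Apr 18, 2023.
Oral argument is held: Apr 18, 2023 + 17 days = May 5, 2023.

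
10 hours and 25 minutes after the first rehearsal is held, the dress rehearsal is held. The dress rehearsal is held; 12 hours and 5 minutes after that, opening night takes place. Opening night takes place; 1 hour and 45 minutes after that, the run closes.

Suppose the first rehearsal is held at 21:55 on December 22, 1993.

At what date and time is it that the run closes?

The first rehearsal is held: 21:55 Dec 22, 1993.
The dress rehearsal is held: 21:55 Dec 22, 1993 + 10h25m = 08:20 Dec 23, 1993.
Opening night takes place: 08:20 Dec 23, 1993 + 12h05m = 20:25 Dec 23, 1993.
The run closes: 20:25 Dec 23, 1993 + 1h45m = 22:10 Dec 23, 1993.

22:10 on December 23, 1993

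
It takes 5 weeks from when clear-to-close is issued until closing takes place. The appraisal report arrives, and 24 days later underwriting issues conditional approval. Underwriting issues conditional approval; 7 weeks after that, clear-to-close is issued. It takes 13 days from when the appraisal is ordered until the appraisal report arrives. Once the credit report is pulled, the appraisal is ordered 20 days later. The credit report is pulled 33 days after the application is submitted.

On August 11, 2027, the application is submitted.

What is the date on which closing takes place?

February 1, 2028

The application is submitted: Aug 11, 2027.
The credit report is pulled: Aug 11, 2027 + 33 days = Sep 13, 2027.
The appraisal is ordered: Sep 13, 2027 + 20 days = Oct 3, 2027.
The appraisal report arrives: Oct 3, 2027 + 13 days = Oct 16, 2027.
Underwriting issues conditional approval: Oct 16, 2027 + 24 days = Nov 9, 2027.
Clear-to-close is issued: Nov 9, 2027 + 7 weeks = Dec 28, 2027.
Closing takes place: Dec 28, 2027 + 5 weeks = Feb 1, 2028.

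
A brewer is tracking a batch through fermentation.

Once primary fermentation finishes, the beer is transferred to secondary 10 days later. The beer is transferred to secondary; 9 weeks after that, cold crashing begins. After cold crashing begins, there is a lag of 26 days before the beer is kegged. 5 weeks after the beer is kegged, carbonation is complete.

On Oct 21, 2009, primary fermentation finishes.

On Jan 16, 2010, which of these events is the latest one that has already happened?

Primary fermentation finishes: Oct 21, 2009.
The beer is transferred to secondary: Oct 21, 2009 + 10 days = Oct 31, 2009.
Cold crashing begins: Oct 31, 2009 + 9 weeks = Jan 2, 2010.
The beer is kegged: Jan 2, 2010 + 26 days = Jan 28, 2010.
Carbonation is complete: Jan 28, 2010 + 5 weeks = Mar 4, 2010.
Jan 16, 2010 falls between when cold crashing begins (Jan 2, 2010) and when the beer is kegged (Jan 28, 2010).

Cold crashing begins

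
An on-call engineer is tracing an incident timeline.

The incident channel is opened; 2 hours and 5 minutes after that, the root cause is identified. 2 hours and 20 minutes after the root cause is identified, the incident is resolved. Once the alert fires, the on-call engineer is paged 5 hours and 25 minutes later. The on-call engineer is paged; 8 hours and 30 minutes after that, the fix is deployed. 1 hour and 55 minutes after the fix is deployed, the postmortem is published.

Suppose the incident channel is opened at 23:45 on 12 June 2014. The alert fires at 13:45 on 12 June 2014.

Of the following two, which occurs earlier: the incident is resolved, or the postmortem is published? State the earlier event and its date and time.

The incident is resolved — 04:10 on 13 June 2014

The incident channel is opened: 23:45 Jun 12, 2014.
The root cause is identified: 23:45 Jun 12, 2014 + 2h05m = 01:50 Jun 13, 2014.
The incident is resolved: 01:50 Jun 13, 2014 + 2h20m = 04:10 Jun 13, 2014.
The alert fires: 13:45 Jun 12, 2014.
The on-call engineer is paged: 13:45 Jun 12, 2014 + 5h25m = 19:10 Jun 12, 2014.
The fix is deployed: 19:10 Jun 12, 2014 + 8h30m = 03:40 Jun 13, 2014.
The postmortem is published: 03:40 Jun 13, 2014 + 1h55m = 05:35 Jun 13, 2014.
Comparing: the incident is resolved at 04:10 Jun 13, 2014 vs the postmortem is published at 05:35 Jun 13, 2014. Earlier: the incident is resolved.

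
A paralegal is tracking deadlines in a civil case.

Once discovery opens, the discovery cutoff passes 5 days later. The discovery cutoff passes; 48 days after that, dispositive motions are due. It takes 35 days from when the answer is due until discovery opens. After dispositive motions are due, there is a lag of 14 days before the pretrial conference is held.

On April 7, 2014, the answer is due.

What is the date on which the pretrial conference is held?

The answer is due: Apr 7, 2014.
Discovery opens: Apr 7, 2014 + 35 days = May 12, 2014.
The discovery cutoff passes: May 12, 2014 + 5 days = May 17, 2014.
Dispositive motions are due: May 17, 2014 + 48 days = Jul 4, 2014.
The pretrial conference is held: Jul 4, 2014 + 14 days = Jul 18, 2014.

July 18, 2014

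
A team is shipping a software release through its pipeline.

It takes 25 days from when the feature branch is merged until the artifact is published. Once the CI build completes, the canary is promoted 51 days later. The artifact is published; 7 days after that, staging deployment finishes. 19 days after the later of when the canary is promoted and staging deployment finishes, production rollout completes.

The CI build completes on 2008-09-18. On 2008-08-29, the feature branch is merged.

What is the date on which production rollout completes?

2008-11-27

The CI build completes: Sep 18, 2008.
The canary is promoted: Sep 18, 2008 + 51 days = Nov 8, 2008.
The feature branch is merged: Aug 29, 2008.
The artifact is published: Aug 29, 2008 + 25 days = Sep 23, 2008.
Staging deployment finishes: Sep 23, 2008 + 7 days = Sep 30, 2008.
Both prerequisites met — the canary is promoted (Nov 8, 2008), staging deployment finishes (Sep 30, 2008); the later is Nov 8, 2008.
Production rollout completes: Nov 8, 2008 + 19 days = Nov 27, 2008.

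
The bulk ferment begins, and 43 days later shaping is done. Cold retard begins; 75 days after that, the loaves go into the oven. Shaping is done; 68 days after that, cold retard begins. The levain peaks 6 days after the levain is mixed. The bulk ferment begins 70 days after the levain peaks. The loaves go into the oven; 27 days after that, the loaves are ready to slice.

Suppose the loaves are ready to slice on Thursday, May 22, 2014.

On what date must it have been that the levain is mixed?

Tuesday, August 6, 2013

The loaves are ready to slice: May 22, 2014.
The loaves go into the oven: May 22, 2014 − 27 days = Apr 25, 2014.
Cold retard begins: Apr 25, 2014 − 75 days = Feb 9, 2014.
Shaping is done: Feb 9, 2014 − 68 days = Dec 3, 2013.
The bulk ferment begins: Dec 3, 2013 − 43 days = Oct 21, 2013.
The levain peaks: Oct 21, 2013 − 70 days = Aug 12, 2013.
The levain is mixed: Aug 12, 2013 − 6 days = Aug 6, 2013.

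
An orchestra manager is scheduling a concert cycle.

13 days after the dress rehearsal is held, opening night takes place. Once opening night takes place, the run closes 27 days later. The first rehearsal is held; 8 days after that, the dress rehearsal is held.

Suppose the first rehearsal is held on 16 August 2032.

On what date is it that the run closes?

3 October 2032

The first rehearsal is held: Aug 16, 2032.
The dress rehearsal is held: Aug 16, 2032 + 8 days = Aug 24, 2032.
Opening night takes place: Aug 24, 2032 + 13 days = Sep 6, 2032.
The run closes: Sep 6, 2032 + 27 days = Oct 3, 2032.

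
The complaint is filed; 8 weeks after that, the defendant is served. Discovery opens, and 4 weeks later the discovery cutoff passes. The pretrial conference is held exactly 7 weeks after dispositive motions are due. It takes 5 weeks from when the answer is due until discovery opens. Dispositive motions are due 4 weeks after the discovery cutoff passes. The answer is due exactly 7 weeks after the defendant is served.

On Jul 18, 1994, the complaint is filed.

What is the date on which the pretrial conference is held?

The complaint is filed: Jul 18, 1994.
The defendant is served: Jul 18, 1994 + 8 weeks = Sep 12, 1994.
The answer is due: Sep 12, 1994 + 7 weeks = Oct 31, 1994.
Discovery opens: Oct 31, 1994 + 5 weeks = Dec 5, 1994.
The discovery cutoff passes: Dec 5, 1994 + 4 weeks = Jan 2, 1995.
Dispositive motions are due: Jan 2, 1995 + 4 weeks = Jan 30, 1995.
The pretrial conference is held: Jan 30, 1995 + 7 weeks = Mar 20, 1995.

Mar 20, 1995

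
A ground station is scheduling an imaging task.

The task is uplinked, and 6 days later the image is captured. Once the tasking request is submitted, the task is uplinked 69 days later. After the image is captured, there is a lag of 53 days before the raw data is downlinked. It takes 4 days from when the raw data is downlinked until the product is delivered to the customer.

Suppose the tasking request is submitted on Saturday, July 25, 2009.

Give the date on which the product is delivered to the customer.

The tasking request is submitted: Jul 25, 2009.
The task is uplinked: Jul 25, 2009 + 69 days = Oct 2, 2009.
The image is captured: Oct 2, 2009 + 6 days = Oct 8, 2009.
The raw data is downlinked: Oct 8, 2009 + 53 days = Nov 30, 2009.
The product is delivered to the customer: Nov 30, 2009 + 4 days = Dec 4, 2009.

Friday, December 4, 2009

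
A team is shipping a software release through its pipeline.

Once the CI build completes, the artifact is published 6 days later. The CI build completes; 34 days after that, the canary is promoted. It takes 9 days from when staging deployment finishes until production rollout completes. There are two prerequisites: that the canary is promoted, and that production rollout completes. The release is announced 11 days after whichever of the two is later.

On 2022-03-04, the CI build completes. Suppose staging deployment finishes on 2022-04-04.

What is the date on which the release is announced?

2022-04-24

The CI build completes: Mar 4, 2022.
The canary is promoted: Mar 4, 2022 + 34 days = Apr 7, 2022.
Staging deployment finishes: Apr 4, 2022.
Production rollout completes: Apr 4, 2022 + 9 days = Apr 13, 2022.
Both prerequisites met — the canary is promoted (Apr 7, 2022), production rollout completes (Apr 13, 2022); the later is Apr 13, 2022.
The release is announced: Apr 13, 2022 + 11 days = Apr 24, 2022.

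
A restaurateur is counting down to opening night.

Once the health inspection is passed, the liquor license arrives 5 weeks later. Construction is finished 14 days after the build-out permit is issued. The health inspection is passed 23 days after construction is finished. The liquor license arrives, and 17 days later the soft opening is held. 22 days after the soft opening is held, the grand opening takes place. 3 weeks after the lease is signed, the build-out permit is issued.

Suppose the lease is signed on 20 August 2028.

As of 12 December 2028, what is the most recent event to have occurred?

The lease is signed: Aug 20, 2028.
The build-out permit is issued: Aug 20, 2028 + 3 weeks = Sep 10, 2028.
Construction is finished: Sep 10, 2028 + 14 days = Sep 24, 2028.
The health inspection is passed: Sep 24, 2028 + 23 days = Oct 17, 2028.
The liquor license arrives: Oct 17, 2028 + 5 weeks = Nov 21, 2028.
The soft opening is held: Nov 21, 2028 + 17 days = Dec 8, 2028.
The grand opening takes place: Dec 8, 2028 + 22 days = Dec 30, 2028.
Dec 12, 2028 falls between when the soft opening is held (Dec 8, 2028) and when the grand opening takes place (Dec 30, 2028).

The soft opening is held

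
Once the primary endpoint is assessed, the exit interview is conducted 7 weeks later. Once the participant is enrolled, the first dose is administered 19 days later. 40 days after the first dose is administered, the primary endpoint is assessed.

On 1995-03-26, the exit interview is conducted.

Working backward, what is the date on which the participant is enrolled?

The exit interview is conducted: Mar 26, 1995.
The primary endpoint is assessed: Mar 26, 1995 − 7 weeks = Feb 5, 1995.
The first dose is administered: Feb 5, 1995 − 40 days = Dec 27, 1994.
The participant is enrolled: Dec 27, 1994 − 19 days = Dec 8, 1994.

1994-12-08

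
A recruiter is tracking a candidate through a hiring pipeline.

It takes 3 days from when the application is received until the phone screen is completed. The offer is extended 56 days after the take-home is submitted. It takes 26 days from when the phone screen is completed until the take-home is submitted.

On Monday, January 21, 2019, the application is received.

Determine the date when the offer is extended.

The application is received: Jan 21, 2019.
The phone screen is completed: Jan 21, 2019 + 3 days = Jan 24, 2019.
The take-home is submitted: Jan 24, 2019 + 26 days = Feb 19, 2019.
The offer is extended: Feb 19, 2019 + 56 days = Apr 16, 2019.

Tuesday, April 16, 2019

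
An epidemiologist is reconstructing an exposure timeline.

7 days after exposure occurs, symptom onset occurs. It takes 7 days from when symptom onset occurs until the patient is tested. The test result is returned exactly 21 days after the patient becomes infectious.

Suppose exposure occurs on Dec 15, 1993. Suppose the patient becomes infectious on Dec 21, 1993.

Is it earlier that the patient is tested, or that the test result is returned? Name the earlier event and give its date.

Exposure occurs: Dec 15, 1993.
Symptom onset occurs: Dec 15, 1993 + 7 days = Dec 22, 1993.
The patient is tested: Dec 22, 1993 + 7 days = Dec 29, 1993.
The patient becomes infectious: Dec 21, 1993.
The test result is returned: Dec 21, 1993 + 21 days = Jan 11, 1994.
Comparing: the patient is tested on Dec 29, 1993 vs the test result is returned on Jan 11, 1994. Earlier: the patient is tested.

The patient is tested — Dec 29, 1993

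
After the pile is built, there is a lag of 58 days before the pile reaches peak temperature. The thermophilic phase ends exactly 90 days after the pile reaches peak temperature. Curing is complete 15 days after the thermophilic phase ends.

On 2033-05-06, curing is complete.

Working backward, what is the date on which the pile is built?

Curing is complete: May 6, 2033.
The thermophilic phase ends: May 6, 2033 − 15 days = Apr 21, 2033.
The pile reaches peak temperature: Apr 21, 2033 − 90 days = Jan 21, 2033.
The pile is built: Jan 21, 2033 − 58 days = Nov 24, 2032.

2032-11-24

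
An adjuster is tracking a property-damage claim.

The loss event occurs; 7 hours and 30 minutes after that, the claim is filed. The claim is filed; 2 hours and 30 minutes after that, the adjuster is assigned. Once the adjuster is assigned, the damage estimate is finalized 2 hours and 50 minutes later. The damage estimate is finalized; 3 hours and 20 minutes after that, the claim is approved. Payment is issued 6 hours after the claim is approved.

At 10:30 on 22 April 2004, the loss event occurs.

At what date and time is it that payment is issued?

08:40 on 23 April 2004

The loss event occurs: 10:30 Apr 22, 2004.
The claim is filed: 10:30 Apr 22, 2004 + 7h30m = 18:00 Apr 22, 2004.
The adjuster is assigned: 18:00 Apr 22, 2004 + 2h30m = 20:30 Apr 22, 2004.
The damage estimate is finalized: 20:30 Apr 22, 2004 + 2h50m = 23:20 Apr 22, 2004.
The claim is approved: 23:20 Apr 22, 2004 + 3h20m = 02:40 Apr 23, 2004.
Payment is issued: 02:40 Apr 23, 2004 + 6h = 08:40 Apr 23, 2004.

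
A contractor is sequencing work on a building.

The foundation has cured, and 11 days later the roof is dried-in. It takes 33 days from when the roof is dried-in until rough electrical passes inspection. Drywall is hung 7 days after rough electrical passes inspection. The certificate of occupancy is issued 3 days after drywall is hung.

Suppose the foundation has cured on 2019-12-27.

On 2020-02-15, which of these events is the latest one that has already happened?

Rough electrical passes inspection

The foundation has cured: Dec 27, 2019.
The roof is dried-in: Dec 27, 2019 + 11 days = Jan 7, 2020.
Rough electrical passes inspection: Jan 7, 2020 + 33 days = Feb 9, 2020.
Drywall is hung: Feb 9, 2020 + 7 days = Feb 16, 2020.
The certificate of occupancy is issued: Feb 16, 2020 + 3 days = Feb 19, 2020.
Feb 15, 2020 falls between when rough electrical passes inspection (Feb 9, 2020) and when drywall is hung (Feb 16, 2020).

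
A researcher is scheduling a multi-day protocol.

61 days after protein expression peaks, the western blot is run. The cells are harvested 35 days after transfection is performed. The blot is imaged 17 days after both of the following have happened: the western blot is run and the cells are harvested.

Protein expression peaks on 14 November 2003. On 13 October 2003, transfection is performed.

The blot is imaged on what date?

Protein expression peaks: Nov 14, 2003.
The western blot is run: Nov 14, 2003 + 61 days = Jan 14, 2004.
Transfection is performed: Oct 13, 2003.
The cells are harvested: Oct 13, 2003 + 35 days = Nov 17, 2003.
Both prerequisites met — the western blot is run (Jan 14, 2004), the cells are harvested (Nov 17, 2003); the later is Jan 14, 2004.
The blot is imaged: Jan 14, 2004 + 17 days = Jan 31, 2004.

31 January 2004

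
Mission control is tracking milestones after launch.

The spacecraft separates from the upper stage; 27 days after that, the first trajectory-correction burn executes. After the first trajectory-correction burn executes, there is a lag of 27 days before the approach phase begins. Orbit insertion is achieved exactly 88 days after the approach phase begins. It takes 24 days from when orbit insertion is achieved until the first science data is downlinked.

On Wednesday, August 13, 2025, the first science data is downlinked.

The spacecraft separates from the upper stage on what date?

Friday, February 28, 2025

The first science data is downlinked: Aug 13, 2025.
Orbit insertion is achieved: Aug 13, 2025 − 24 days = Jul 20, 2025.
The approach phase begins: Jul 20, 2025 − 88 days = Apr 23, 2025.
The first trajectory-correction burn executes: Apr 23, 2025 − 27 days = Mar 27, 2025.
The spacecraft separates from the upper stage: Mar 27, 2025 − 27 days = Feb 28, 2025.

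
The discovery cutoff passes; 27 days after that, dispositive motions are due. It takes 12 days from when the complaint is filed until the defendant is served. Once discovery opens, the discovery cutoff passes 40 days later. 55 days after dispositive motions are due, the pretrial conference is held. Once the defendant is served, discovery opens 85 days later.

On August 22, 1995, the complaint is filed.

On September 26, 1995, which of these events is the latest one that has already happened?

The defendant is served

The complaint is filed: Aug 22, 1995.
The defendant is served: Aug 22, 1995 + 12 days = Sep 3, 1995.
Discovery opens: Sep 3, 1995 + 85 days = Nov 27, 1995.
The discovery cutoff passes: Nov 27, 1995 + 40 days = Jan 6, 1996.
Dispositive motions are due: Jan 6, 1996 + 27 days = Feb 2, 1996.
The pretrial conference is held: Feb 2, 1996 + 55 days = Mar 28, 1996.
Sep 26, 1995 falls between when the defendant is served (Sep 3, 1995) and when discovery opens (Nov 27, 1995).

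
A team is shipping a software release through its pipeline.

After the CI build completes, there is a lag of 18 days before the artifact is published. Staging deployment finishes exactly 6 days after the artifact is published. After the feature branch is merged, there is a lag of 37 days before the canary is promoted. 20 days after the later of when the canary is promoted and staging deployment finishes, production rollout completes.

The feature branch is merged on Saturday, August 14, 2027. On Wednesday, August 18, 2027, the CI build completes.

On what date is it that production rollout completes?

Sunday, October 10, 2027

The feature branch is merged: Aug 14, 2027.
The canary is promoted: Aug 14, 2027 + 37 days = Sep 20, 2027.
The CI build completes: Aug 18, 2027.
The artifact is published: Aug 18, 2027 + 18 days = Sep 5, 2027.
Staging deployment finishes: Sep 5, 2027 + 6 days = Sep 11, 2027.
Both prerequisites met — the canary is promoted (Sep 20, 2027), staging deployment finishes (Sep 11, 2027); the later is Sep 20, 2027.
Production rollout completes: Sep 20, 2027 + 20 days = Oct 10, 2027.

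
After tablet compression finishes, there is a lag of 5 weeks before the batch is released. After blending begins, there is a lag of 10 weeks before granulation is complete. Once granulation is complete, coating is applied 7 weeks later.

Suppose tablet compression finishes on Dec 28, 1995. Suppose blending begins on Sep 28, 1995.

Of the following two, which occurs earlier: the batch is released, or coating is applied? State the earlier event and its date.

Tablet compression finishes: Dec 28, 1995.
The batch is released: Dec 28, 1995 + 5 weeks = Feb 1, 1996.
Blending begins: Sep 28, 1995.
Granulation is complete: Sep 28, 1995 + 10 weeks = Dec 7, 1995.
Coating is applied: Dec 7, 1995 + 7 weeks = Jan 25, 1996.
Comparing: the batch is released on Feb 1, 1996 vs coating is applied on Jan 25, 1996. Earlier: coating is applied.

Coating is applied — Jan 25, 1996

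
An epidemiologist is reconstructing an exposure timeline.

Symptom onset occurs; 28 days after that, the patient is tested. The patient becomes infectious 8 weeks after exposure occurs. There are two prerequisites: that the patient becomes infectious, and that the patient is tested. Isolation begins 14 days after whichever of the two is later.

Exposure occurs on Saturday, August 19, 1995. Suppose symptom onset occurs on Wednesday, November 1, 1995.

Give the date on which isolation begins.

Wednesday, December 13, 1995

Exposure occurs: Aug 19, 1995.
The patient becomes infectious: Aug 19, 1995 + 8 weeks = Oct 14, 1995.
Symptom onset occurs: Nov 1, 1995.
The patient is tested: Nov 1, 1995 + 28 days = Nov 29, 1995.
Both prerequisites met — the patient becomes infectious (Oct 14, 1995), the patient is tested (Nov 29, 1995); the later is Nov 29, 1995.
Isolation begins: Nov 29, 1995 + 14 days = Dec 13, 1995.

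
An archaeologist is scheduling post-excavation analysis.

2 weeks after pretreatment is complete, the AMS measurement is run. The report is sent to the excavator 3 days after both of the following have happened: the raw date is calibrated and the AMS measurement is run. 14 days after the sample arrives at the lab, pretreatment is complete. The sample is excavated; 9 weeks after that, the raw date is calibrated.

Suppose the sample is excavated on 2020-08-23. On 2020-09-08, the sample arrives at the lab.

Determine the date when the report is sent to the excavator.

2020-10-28

The sample is excavated: Aug 23, 2020.
The raw date is calibrated: Aug 23, 2020 + 9 weeks = Oct 25, 2020.
The sample arrives at the lab: Sep 8, 2020.
Pretreatment is complete: Sep 8, 2020 + 14 days = Sep 22, 2020.
The AMS measurement is run: Sep 22, 2020 + 2 weeks = Oct 6, 2020.
Both prerequisites met — the raw date is calibrated (Oct 25, 2020), the AMS measurement is run (Oct 6, 2020); the later is Oct 25, 2020.
The report is sent to the excavator: Oct 25, 2020 + 3 days = Oct 28, 2020.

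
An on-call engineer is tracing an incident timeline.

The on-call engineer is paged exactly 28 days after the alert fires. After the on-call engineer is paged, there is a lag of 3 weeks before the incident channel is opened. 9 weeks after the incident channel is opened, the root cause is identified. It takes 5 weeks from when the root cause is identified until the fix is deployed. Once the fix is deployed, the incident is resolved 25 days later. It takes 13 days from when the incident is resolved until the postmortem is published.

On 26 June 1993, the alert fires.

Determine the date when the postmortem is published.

The alert fires: Jun 26, 1993.
The on-call engineer is paged: Jun 26, 1993 + 28 days = Jul 24, 1993.
The incident channel is opened: Jul 24, 1993 + 3 weeks = Aug 14, 1993.
The root cause is identified: Aug 14, 1993 + 9 weeks = Oct 16, 1993.
The fix is deployed: Oct 16, 1993 + 5 weeks = Nov 20, 1993.
The incident is resolved: Nov 20, 1993 + 25 days = Dec 15, 1993.
The postmortem is published: Dec 15, 1993 + 13 days = Dec 28, 1993.

28 December 1993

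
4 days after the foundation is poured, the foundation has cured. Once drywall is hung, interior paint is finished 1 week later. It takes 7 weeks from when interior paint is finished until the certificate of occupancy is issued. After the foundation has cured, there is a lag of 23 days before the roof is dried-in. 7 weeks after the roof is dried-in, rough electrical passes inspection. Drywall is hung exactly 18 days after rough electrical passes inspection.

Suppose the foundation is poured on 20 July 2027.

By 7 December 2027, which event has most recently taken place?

Interior paint is finished

The foundation is poured: Jul 20, 2027.
The foundation has cured: Jul 20, 2027 + 4 days = Jul 24, 2027.
The roof is dried-in: Jul 24, 2027 + 23 days = Aug 16, 2027.
Rough electrical passes inspection: Aug 16, 2027 + 7 weeks = Oct 4, 2027.
Drywall is hung: Oct 4, 2027 + 18 days = Oct 22, 2027.
Interior paint is finished: Oct 22, 2027 + 1 week = Oct 29, 2027.
The certificate of occupancy is issued: Oct 29, 2027 + 7 weeks = Dec 17, 2027.
Dec 7, 2027 falls between when interior paint is finished (Oct 29, 2027) and when the certificate of occupancy is issued (Dec 17, 2027).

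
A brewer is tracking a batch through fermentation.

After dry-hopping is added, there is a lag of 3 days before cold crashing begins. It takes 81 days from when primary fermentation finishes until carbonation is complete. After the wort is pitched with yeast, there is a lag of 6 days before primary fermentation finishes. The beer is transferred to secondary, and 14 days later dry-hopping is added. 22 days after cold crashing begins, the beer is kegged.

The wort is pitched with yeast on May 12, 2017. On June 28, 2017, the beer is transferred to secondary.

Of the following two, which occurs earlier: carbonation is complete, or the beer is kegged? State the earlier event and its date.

The beer is kegged — August 6, 2017

The wort is pitched with yeast: May 12, 2017.
Primary fermentation finishes: May 12, 2017 + 6 days = May 18, 2017.
Carbonation is complete: May 18, 2017 + 81 days = Aug 7, 2017.
The beer is transferred to secondary: Jun 28, 2017.
Dry-hopping is added: Jun 28, 2017 + 14 days = Jul 12, 2017.
Cold crashing begins: Jul 12, 2017 + 3 days = Jul 15, 2017.
The beer is kegged: Jul 15, 2017 + 22 days = Aug 6, 2017.
Comparing: carbonation is complete on Aug 7, 2017 vs the beer is kegged on Aug 6, 2017. Earlier: the beer is kegged.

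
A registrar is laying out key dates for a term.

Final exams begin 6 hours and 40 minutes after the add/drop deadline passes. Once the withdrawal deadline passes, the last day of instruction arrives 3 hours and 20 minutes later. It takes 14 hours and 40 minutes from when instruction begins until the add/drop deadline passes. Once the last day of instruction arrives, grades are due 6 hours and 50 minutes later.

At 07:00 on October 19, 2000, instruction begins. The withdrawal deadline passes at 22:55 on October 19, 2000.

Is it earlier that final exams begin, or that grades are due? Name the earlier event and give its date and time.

Instruction begins: 07:00 Oct 19, 2000.
The add/drop deadline passes: 07:00 Oct 19, 2000 + 14h40m = 21:40 Oct 19, 2000.
Final exams begin: 21:40 Oct 19, 2000 + 6h40m = 04:20 Oct 20, 2000.
The withdrawal deadline passes: 22:55 Oct 19, 2000.
The last day of instruction arrives: 22:55 Oct 19, 2000 + 3h20m = 02:15 Oct 20, 2000.
Grades are due: 02:15 Oct 20, 2000 + 6h50m = 09:05 Oct 20, 2000.
Comparing: final exams begin at 04:20 Oct 20, 2000 vs grades are due at 09:05 Oct 20, 2000. Earlier: final exams begin.

Final exams begin — 04:20 on October 20, 2000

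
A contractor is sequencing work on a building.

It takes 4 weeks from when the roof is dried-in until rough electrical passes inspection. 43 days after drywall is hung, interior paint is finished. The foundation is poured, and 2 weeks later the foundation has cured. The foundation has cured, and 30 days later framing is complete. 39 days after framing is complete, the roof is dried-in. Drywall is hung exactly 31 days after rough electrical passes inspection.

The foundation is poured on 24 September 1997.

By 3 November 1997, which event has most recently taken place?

The foundation is poured: Sep 24, 1997.
The foundation has cured: Sep 24, 1997 + 2 weeks = Oct 8, 1997.
Framing is complete: Oct 8, 1997 + 30 days = Nov 7, 1997.
The roof is dried-in: Nov 7, 1997 + 39 days = Dec 16, 1997.
Rough electrical passes inspection: Dec 16, 1997 + 4 weeks = Jan 13, 1998.
Drywall is hung: Jan 13, 1998 + 31 days = Feb 13, 1998.
Interior paint is finished: Feb 13, 1998 + 43 days = Mar 28, 1998.
Nov 3, 1997 falls between when the foundation has cured (Oct 8, 1997) and when framing is complete (Nov 7, 1997).

The foundation has cured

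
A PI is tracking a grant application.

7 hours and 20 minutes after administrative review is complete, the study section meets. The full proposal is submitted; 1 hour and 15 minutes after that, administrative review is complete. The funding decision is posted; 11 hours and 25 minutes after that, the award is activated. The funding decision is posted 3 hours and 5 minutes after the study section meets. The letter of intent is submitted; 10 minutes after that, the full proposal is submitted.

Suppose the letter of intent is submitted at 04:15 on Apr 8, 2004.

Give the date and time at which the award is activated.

The letter of intent is submitted: 04:15 Apr 8, 2004.
The full proposal is submitted: 04:15 Apr 8, 2004 + 10m = 04:25 Apr 8, 2004.
Administrative review is complete: 04:25 Apr 8, 2004 + 1h15m = 05:40 Apr 8, 2004.
The study section meets: 05:40 Apr 8, 2004 + 7h20m = 13:00 Apr 8, 2004.
The funding decision is posted: 13:00 Apr 8, 2004 + 3h05m = 16:05 Apr 8, 2004.
The award is activated: 16:05 Apr 8, 2004 + 11h25m = 03:30 Apr 9, 2004.

03:30 on Apr 9, 2004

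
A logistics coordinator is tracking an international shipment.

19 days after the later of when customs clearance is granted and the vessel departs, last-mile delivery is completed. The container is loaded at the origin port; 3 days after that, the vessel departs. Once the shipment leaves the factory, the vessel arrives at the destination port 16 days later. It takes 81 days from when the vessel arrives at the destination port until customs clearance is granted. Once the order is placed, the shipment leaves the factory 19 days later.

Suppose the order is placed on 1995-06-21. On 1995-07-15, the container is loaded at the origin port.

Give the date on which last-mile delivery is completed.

The order is placed: Jun 21, 1995.
The shipment leaves the factory: Jun 21, 1995 + 19 days = Jul 10, 1995.
The vessel arrives at the destination port: Jul 10, 1995 + 16 days = Jul 26, 1995.
Customs clearance is granted: Jul 26, 1995 + 81 days = Oct 15, 1995.
The container is loaded at the origin port: Jul 15, 1995.
The vessel departs: Jul 15, 1995 + 3 days = Jul 18, 1995.
Both prerequisites met — customs clearance is granted (Oct 15, 1995), the vessel departs (Jul 18, 1995); the later is Oct 15, 1995.
Last-mile delivery is completed: Oct 15, 1995 + 19 days = Nov 3, 1995.

1995-11-03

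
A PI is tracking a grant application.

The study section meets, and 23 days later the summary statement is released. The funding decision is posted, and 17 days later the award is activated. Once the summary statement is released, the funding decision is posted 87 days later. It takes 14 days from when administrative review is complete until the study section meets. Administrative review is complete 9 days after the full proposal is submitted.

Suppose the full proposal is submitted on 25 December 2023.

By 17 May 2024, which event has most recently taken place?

The full proposal is submitted: Dec 25, 2023.
Administrative review is complete: Dec 25, 2023 + 9 days = Jan 3, 2024.
The study section meets: Jan 3, 2024 + 14 days = Jan 17, 2024.
The summary statement is released: Jan 17, 2024 + 23 days = Feb 9, 2024.
The funding decision is posted: Feb 9, 2024 + 87 days = May 6, 2024.
The award is activated: May 6, 2024 + 17 days = May 23, 2024.
May 17, 2024 falls between when the funding decision is posted (May 6, 2024) and when the award is activated (May 23, 2024).

The funding decision is posted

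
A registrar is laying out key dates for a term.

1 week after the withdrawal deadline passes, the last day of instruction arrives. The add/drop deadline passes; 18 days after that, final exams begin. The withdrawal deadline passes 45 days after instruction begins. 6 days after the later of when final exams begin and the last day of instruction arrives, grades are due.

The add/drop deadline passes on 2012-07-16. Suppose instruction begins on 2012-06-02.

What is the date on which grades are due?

The add/drop deadline passes: Jul 16, 2012.
Final exams begin: Jul 16, 2012 + 18 days = Aug 3, 2012.
Instruction begins: Jun 2, 2012.
The withdrawal deadline passes: Jun 2, 2012 + 45 days = Jul 17, 2012.
The last day of instruction arrives: Jul 17, 2012 + 1 week = Jul 24, 2012.
Both prerequisites met — final exams begin (Aug 3, 2012), the last day of instruction arrives (Jul 24, 2012); the later is Aug 3, 2012.
Grades are due: Aug 3, 2012 + 6 days = Aug 9, 2012.

2012-08-09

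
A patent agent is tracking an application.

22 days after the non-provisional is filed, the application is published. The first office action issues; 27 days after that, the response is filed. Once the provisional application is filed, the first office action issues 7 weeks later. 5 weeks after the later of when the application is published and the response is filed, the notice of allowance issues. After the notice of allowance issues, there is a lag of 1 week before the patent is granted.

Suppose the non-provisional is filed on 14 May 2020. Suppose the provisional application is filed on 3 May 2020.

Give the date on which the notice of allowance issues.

The non-provisional is filed: May 14, 2020.
The application is published: May 14, 2020 + 22 days = Jun 5, 2020.
The provisional application is filed: May 3, 2020.
The first office action issues: May 3, 2020 + 7 weeks = Jun 21, 2020.
The response is filed: Jun 21, 2020 + 27 days = Jul 18, 2020.
Both prerequisites met — the application is published (Jun 5, 2020), the response is filed (Jul 18, 2020); the later is Jul 18, 2020.
The notice of allowance issues: Jul 18, 2020 + 5 weeks = Aug 22, 2020.

22 August 2020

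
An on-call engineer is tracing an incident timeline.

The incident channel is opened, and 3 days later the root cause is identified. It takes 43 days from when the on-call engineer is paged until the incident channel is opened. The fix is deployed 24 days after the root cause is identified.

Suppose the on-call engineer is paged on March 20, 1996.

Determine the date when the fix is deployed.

The on-call engineer is paged: Mar 20, 1996.
The incident channel is opened: Mar 20, 1996 + 43 days = May 2, 1996.
The root cause is identified: May 2, 1996 + 3 days = May 5, 1996.
The fix is deployed: May 5, 1996 + 24 days = May 29, 1996.

May 29, 1996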